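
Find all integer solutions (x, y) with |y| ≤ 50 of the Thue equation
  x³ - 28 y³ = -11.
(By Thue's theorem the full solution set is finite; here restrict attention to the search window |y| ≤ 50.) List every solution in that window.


The equation is x³ - 28y³ = -11. For fixed y, x³ = 28·y³ − 11, so a solution requires the RHS to be a perfect cube.
Strategy: iterate y from -50 to 50, compute RHS = 28·y³ − 11, and check whether it is a (positive or negative) perfect cube.
Check small values of y:
  y = 0: RHS = -11 is not a perfect cube.
  y = 1: RHS = 17 is not a perfect cube.
  y = -1: RHS = -39 is not a perfect cube.
  y = 2: RHS = 213 is not a perfect cube.
  y = -2: RHS = -235 is not a perfect cube.
  y = 3: RHS = 745 is not a perfect cube.
  y = -3: RHS = -767 is not a perfect cube.
Continuing the search up to |y| = 50 finds no solutions either.
No (x, y) in the scanned range satisfies the equation.

No integer solutions with |y| ≤ 50.


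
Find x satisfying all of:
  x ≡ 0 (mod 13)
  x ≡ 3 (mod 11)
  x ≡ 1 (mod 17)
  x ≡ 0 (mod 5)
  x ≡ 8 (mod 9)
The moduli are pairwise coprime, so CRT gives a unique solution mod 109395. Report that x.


Product of moduli M = 13 · 11 · 17 · 5 · 9 = 109395.
Merge one congruence at a time:
  Start: x ≡ 0 (mod 13).
  Combine with x ≡ 3 (mod 11); new modulus lcm = 143.
    Write x = 0 + 13·t and substitute into x ≡ 3 (mod 11): 13·t ≡ 3 − 0 = 3 (mod 11).
    Reduce coefficients mod 11: 2·t ≡ 3 (mod 11).
    The inverse of 2 mod 11 is 6 (since 2·6 = 12 = 1·11 + 1), so t ≡ 6·3 = 18 ≡ 7 (mod 11).
    Then x = 0 + 13·7 = 91, valid modulo lcm(13, 11) = 143: x ≡ 91 (mod 143).
  Combine with x ≡ 1 (mod 17); new modulus lcm = 2431.
    Write x = 91 + 143·t and substitute into x ≡ 1 (mod 17): 143·t ≡ 1 − 91 = -90 (mod 17).
    Reduce coefficients mod 17: 7·t ≡ 12 (mod 17).
    The inverse of 7 mod 17 is 5 (since 7·5 = 35 = 2·17 + 1), so t ≡ 5·12 = 60 ≡ 9 (mod 17).
    Then x = 91 + 143·9 = 1378, valid modulo lcm(143, 17) = 2431: x ≡ 1378 (mod 2431).
  Combine with x ≡ 0 (mod 5); new modulus lcm = 12155.
    Write x = 1378 + 2431·t and substitute into x ≡ 0 (mod 5): 2431·t ≡ 0 − 1378 = -1378 (mod 5).
    Reduce coefficients mod 5: 1·t ≡ 2 (mod 5).
    So t ≡ 2 (mod 5).
    Then x = 1378 + 2431·2 = 6240, valid modulo lcm(2431, 5) = 12155: x ≡ 6240 (mod 12155).
  Combine with x ≡ 8 (mod 9); new modulus lcm = 109395.
    Write x = 6240 + 12155·t and substitute into x ≡ 8 (mod 9): 12155·t ≡ 8 − 6240 = -6232 (mod 9).
    Reduce coefficients mod 9: 5·t ≡ 5 (mod 9).
    The inverse of 5 mod 9 is 2 (since 5·2 = 10 = 1·9 + 1), so t ≡ 2·5 = 10 ≡ 1 (mod 9).
    Then x = 6240 + 12155·1 = 18395, valid modulo lcm(12155, 9) = 109395: x ≡ 18395 (mod 109395).
Verify against each original: 18395 mod 13 = 0, 18395 mod 11 = 3, 18395 mod 17 = 1, 18395 mod 5 = 0, 18395 mod 9 = 8.

x ≡ 18395 (mod 109395).


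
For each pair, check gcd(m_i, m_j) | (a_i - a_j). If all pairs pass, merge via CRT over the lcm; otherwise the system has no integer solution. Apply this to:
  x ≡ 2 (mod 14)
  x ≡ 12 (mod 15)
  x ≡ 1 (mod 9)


Moduli 14, 15, 9 are not pairwise coprime, so CRT works modulo lcm(m_i) when all pairwise compatibility conditions hold.
Pairwise compatibility: gcd(m_i, m_j) must divide a_i - a_j for every pair.
Merge one congruence at a time:
  Start: x ≡ 2 (mod 14).
  Combine with x ≡ 12 (mod 15): gcd(14, 15) = 1; 12 - 2 = 10, which IS divisible by 1, so compatible.
    Write x = 2 + 14·t and substitute into x ≡ 12 (mod 15): 14·t ≡ 12 − 2 = 10 (mod 15).
    The inverse of 14 mod 15 is 14 (since 14·14 = 196 = 13·15 + 1), so t ≡ 14·10 = 140 ≡ 5 (mod 15).
    Then x = 2 + 14·5 = 72, valid modulo lcm(14, 15) = 210: x ≡ 72 (mod 210).
  Combine with x ≡ 1 (mod 9): gcd(210, 9) = 3, and 1 - 72 = -71 is NOT divisible by 3.
    ⇒ system is inconsistent (no integer solution).

No solution (the system is inconsistent).


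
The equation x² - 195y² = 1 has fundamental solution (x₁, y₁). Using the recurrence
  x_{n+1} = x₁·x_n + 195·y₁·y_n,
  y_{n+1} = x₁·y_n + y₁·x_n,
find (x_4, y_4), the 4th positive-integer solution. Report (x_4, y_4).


Step 1: Find the fundamental solution (x₁, y₁) of x² - 195y² = 1.
  Expand √195 as a continued fraction. a₀ = ⌊√195⌋ = 13; iterate m_{k+1} = d_k·a_k − m_k, d_{k+1} = (195 − m_{k+1}²)/d_k, a_{k+1} = ⌊(a₀ + m_{k+1})/d_{k+1}⌋ (starting m₀ = 0, d₀ = 1), with convergents p_k = a_k·p_{k-1} + p_{k-2}, q_k = a_k·q_{k-1} + q_{k-2} (p₋₁ = 1, q₋₁ = 0):
  k = 0: a₀ = 13; p₀/q₀ = 13/1; p₀² − 195·q₀² = 169 − 195 = -26.
  k = 1: m = 13, d = 26, a = ⌊(13 + 13)/26⌋ = 1; p/q = (1·13 + 1)/(1·1 + 0) = 14/1; p² − 195·q² = 196 − 195 = 1.
  The first convergent with p² − 195·q² = 1 gives the fundamental solution (x₁, y₁) = (14, 1).
Step 2: Apply the recurrence (x_{n+1}, y_{n+1}) = (x₁x_n + 195y₁y_n, x₁y_n + y₁x_n) repeatedly.
  From (x_1, y_1) = (14, 1): x_2 = 14·14 + 195·1·1 = 391; y_2 = 14·1 + 1·14 = 28.
  From (x_2, y_2) = (391, 28): x_3 = 14·391 + 195·1·28 = 10934; y_3 = 14·28 + 1·391 = 783.
  From (x_3, y_3) = (10934, 783): x_4 = 14·10934 + 195·1·783 = 305761; y_4 = 14·783 + 1·10934 = 21896.
Step 3: Verify x_4² - 195·y_4² = 93489789121 - 93489789120 = 1 (should be 1). ✓

(x_1, y_1) = (14, 1); (x_4, y_4) = (305761, 21896).


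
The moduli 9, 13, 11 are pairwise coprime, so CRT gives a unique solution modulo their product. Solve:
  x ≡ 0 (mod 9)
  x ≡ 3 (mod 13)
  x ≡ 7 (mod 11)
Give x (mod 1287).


Moduli 9, 13, 11 are pairwise coprime; by CRT there is a unique solution modulo M = 9 · 13 · 11 = 1287.
Solve pairwise, accumulating the modulus:
  Start with x ≡ 0 (mod 9).
  Combine with x ≡ 3 (mod 13): since gcd(9, 13) = 1, we get a unique residue mod 117.
    Write x = 0 + 9·t and substitute into x ≡ 3 (mod 13): 9·t ≡ 3 − 0 = 3 (mod 13).
    The inverse of 9 mod 13 is 3 (since 9·3 = 27 = 2·13 + 1), so t ≡ 3·3 = 9 ≡ 9 (mod 13).
    Then x = 0 + 9·9 = 81, valid modulo lcm(9, 13) = 117: x ≡ 81 (mod 117).
  Combine with x ≡ 7 (mod 11): since gcd(117, 11) = 1, we get a unique residue mod 1287.
    Write x = 81 + 117·t and substitute into x ≡ 7 (mod 11): 117·t ≡ 7 − 81 = -74 (mod 11).
    Reduce coefficients mod 11: 7·t ≡ 3 (mod 11).
    The inverse of 7 mod 11 is 8 (since 7·8 = 56 = 5·11 + 1), so t ≡ 8·3 = 24 ≡ 2 (mod 11).
    Then x = 81 + 117·2 = 315, valid modulo lcm(117, 11) = 1287: x ≡ 315 (mod 1287).
Verify: 315 mod 9 = 0 ✓, 315 mod 13 = 3 ✓, 315 mod 11 = 7 ✓.

x ≡ 315 (mod 1287).


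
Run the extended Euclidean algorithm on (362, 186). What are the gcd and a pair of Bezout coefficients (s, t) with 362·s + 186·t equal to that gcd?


Euclidean algorithm on (362, 186) — divide until remainder is 0:
  362 = 1 · 186 + 176
  186 = 1 · 176 + 10
  176 = 17 · 10 + 6
  10 = 1 · 6 + 4
  6 = 1 · 4 + 2
  4 = 2 · 2 + 0
gcd(362, 186) = 2.
Track Bezout coefficients alongside the remainders: start with r₀ = 362 = a·1 + b·0 (s = 1, t = 0) and r₁ = 186 = a·0 + b·1 (s = 0, t = 1); each new remainder r_{k+1} = r_{k-1} − q_k·r_k inherits s_{k+1} = s_{k-1} − q_k·s_k, t_{k+1} = t_{k-1} − q_k·t_k, so r_k = a·s_k + b·t_k at every step:
  q = 1: r = 176, s = 1 − 1·0 = 1, t = 0 − 1·1 = -1  (check: 362·1 + 186·(-1) = 176)
  q = 1: r = 10, s = 0 − 1·1 = -1, t = 1 − 1·(-1) = 2  (check: 362·(-1) + 186·2 = 10)
  q = 17: r = 6, s = 1 − 17·(-1) = 18, t = -1 − 17·2 = -35  (check: 362·18 + 186·(-35) = 6)
  q = 1: r = 4, s = -1 − 1·18 = -19, t = 2 − 1·(-35) = 37  (check: 362·(-19) + 186·37 = 4)
  q = 1: r = 2, s = 18 − 1·(-19) = 37, t = -35 − 1·37 = -72  (check: 362·37 + 186·(-72) = 2)
The row with r = 2 (the gcd) gives the Bezout coefficients s = 37, t = -72.
Result: 362 · (37) + 186 · (-72) = 2.

gcd(362, 186) = 2; s = 37, t = -72 (check: 362·37 + 186·(-72) = 2).


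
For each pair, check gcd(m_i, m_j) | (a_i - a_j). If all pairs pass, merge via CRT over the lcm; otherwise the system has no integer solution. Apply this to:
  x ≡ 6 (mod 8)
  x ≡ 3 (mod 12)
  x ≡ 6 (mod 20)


Moduli 8, 12, 20 are not pairwise coprime, so CRT works modulo lcm(m_i) when all pairwise compatibility conditions hold.
Pairwise compatibility: gcd(m_i, m_j) must divide a_i - a_j for every pair.
Merge one congruence at a time:
  Start: x ≡ 6 (mod 8).
  Combine with x ≡ 3 (mod 12): gcd(8, 12) = 4, and 3 - 6 = -3 is NOT divisible by 4.
    ⇒ system is inconsistent (no integer solution).

No solution (the system is inconsistent).


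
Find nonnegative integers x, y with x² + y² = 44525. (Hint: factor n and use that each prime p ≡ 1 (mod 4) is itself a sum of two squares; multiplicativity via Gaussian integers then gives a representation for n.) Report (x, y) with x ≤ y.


Step 1: Factor n = 44525 = 5^2 · 13 · 137.
Step 2: Check the mod-4 condition on each prime factor: 5 ≡ 1 (mod 4), exponent 2; 13 ≡ 1 (mod 4), exponent 1; 137 ≡ 1 (mod 4), exponent 1.
All primes ≡ 3 (mod 4) appear to even exponent (or don't appear), so by the two-squares theorem n IS expressible as a sum of two squares.
Step 3: Build a representation. Group n = k² · m with k = 5 and m = 13 · 137 = 1781 (a product of primes ≡ 1 (mod 4)); a representation of m scales to one of n via (k·x)² + (k·y)² = k²(x² + y²). Each prime p ≡ 1 (mod 4) is itself a sum of two squares; find a² by testing p − a² for a perfect square:
  13: 13 − 1² = 12, 13 − 2² = 9 = 3² ⇒ 13 = 2² + 3².
  137: 137 − 1² = 136, 137 − 2² = 133, 137 − 3² = 128, 137 − 4² = 121 = 11² ⇒ 137 = 4² + 11².
  Combine using the Brahmagupta–Fibonacci identity (a² + b²)(c² + d²) = (ac − bd)² + (ad + bc)² = (ac + bd)² + (ad − bc)²:
  13 · 137 = 1781: from (2² + 3²)(4² + 11²), take (2·4 − 3·11, 2·11 + 3·4) = (8 − 33, 22 + 12) = (-25, 34); dropping signs (only squares matter) gives (25, 34); check 25² + 34² = 625 + 1156 = 1781 ✓.
  Scale by k = 5: (5·25, 5·34) = (125, 170).
Step 4: Order so x ≤ y and verify: 125² + 170² = 15625 + 28900 = 44525 = n. ✓

n = 44525 = 125² + 170² (one valid representation with x ≤ y).


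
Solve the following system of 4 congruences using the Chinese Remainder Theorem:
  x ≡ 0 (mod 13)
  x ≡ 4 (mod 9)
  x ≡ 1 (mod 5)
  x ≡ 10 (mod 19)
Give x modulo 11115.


Product of moduli M = 13 · 9 · 5 · 19 = 11115.
Merge one congruence at a time:
  Start: x ≡ 0 (mod 13).
  Combine with x ≡ 4 (mod 9); new modulus lcm = 117.
    Write x = 0 + 13·t and substitute into x ≡ 4 (mod 9): 13·t ≡ 4 − 0 = 4 (mod 9).
    Reduce coefficients mod 9: 4·t ≡ 4 (mod 9).
    The inverse of 4 mod 9 is 7 (since 4·7 = 28 = 3·9 + 1), so t ≡ 7·4 = 28 ≡ 1 (mod 9).
    Then x = 0 + 13·1 = 13, valid modulo lcm(13, 9) = 117: x ≡ 13 (mod 117).
  Combine with x ≡ 1 (mod 5); new modulus lcm = 585.
    Write x = 13 + 117·t and substitute into x ≡ 1 (mod 5): 117·t ≡ 1 − 13 = -12 (mod 5).
    Reduce coefficients mod 5: 2·t ≡ 3 (mod 5).
    The inverse of 2 mod 5 is 3 (since 2·3 = 6 = 1·5 + 1), so t ≡ 3·3 = 9 ≡ 4 (mod 5).
    Then x = 13 + 117·4 = 481, valid modulo lcm(117, 5) = 585: x ≡ 481 (mod 585).
  Combine with x ≡ 10 (mod 19); new modulus lcm = 11115.
    Write x = 481 + 585·t and substitute into x ≡ 10 (mod 19): 585·t ≡ 10 − 481 = -471 (mod 19).
    Reduce coefficients mod 19: 15·t ≡ 4 (mod 19).
    The inverse of 15 mod 19 is 14 (since 15·14 = 210 = 11·19 + 1), so t ≡ 14·4 = 56 ≡ 18 (mod 19).
    Then x = 481 + 585·18 = 11011, valid modulo lcm(585, 19) = 11115: x ≡ 11011 (mod 11115).
Verify against each original: 11011 mod 13 = 0, 11011 mod 9 = 4, 11011 mod 5 = 1, 11011 mod 19 = 10.

x ≡ 11011 (mod 11115).


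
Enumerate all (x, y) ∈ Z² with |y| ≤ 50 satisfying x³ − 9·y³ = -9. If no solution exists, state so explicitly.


The equation is x³ - 9y³ = -9. For fixed y, x³ = 9·y³ − 9, so a solution requires the RHS to be a perfect cube.
Strategy: iterate y from -50 to 50, compute RHS = 9·y³ − 9, and check whether it is a (positive or negative) perfect cube.
Check small values of y:
  y = 0: RHS = -9 is not a perfect cube.
  y = 1: RHS = 0 = (0)³ ⇒ x = 0 works.
  y = -1: RHS = -18 is not a perfect cube.
  y = 2: RHS = 63 is not a perfect cube.
  y = -2: RHS = -81 is not a perfect cube.
  y = 3: RHS = 234 is not a perfect cube.
  y = -3: RHS = -252 is not a perfect cube.
Continuing the search up to |y| = 50 finds no further solutions beyond those listed.
Collected solutions: (0, 1).

Solutions (with |y| ≤ 50): (0, 1).


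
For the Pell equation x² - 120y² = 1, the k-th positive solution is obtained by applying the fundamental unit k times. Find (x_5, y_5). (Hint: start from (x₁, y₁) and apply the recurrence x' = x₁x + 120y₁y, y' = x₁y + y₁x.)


Step 1: Find the fundamental solution (x₁, y₁) of x² - 120y² = 1.
  Expand √120 as a continued fraction. a₀ = ⌊√120⌋ = 10; iterate m_{k+1} = d_k·a_k − m_k, d_{k+1} = (120 − m_{k+1}²)/d_k, a_{k+1} = ⌊(a₀ + m_{k+1})/d_{k+1}⌋ (starting m₀ = 0, d₀ = 1), with convergents p_k = a_k·p_{k-1} + p_{k-2}, q_k = a_k·q_{k-1} + q_{k-2} (p₋₁ = 1, q₋₁ = 0):
  k = 0: a₀ = 10; p₀/q₀ = 10/1; p₀² − 120·q₀² = 100 − 120 = -20.
  k = 1: m = 10, d = 20, a = ⌊(10 + 10)/20⌋ = 1; p/q = (1·10 + 1)/(1·1 + 0) = 11/1; p² − 120·q² = 121 − 120 = 1.
  The first convergent with p² − 120·q² = 1 gives the fundamental solution (x₁, y₁) = (11, 1).
Step 2: Apply the recurrence (x_{n+1}, y_{n+1}) = (x₁x_n + 120y₁y_n, x₁y_n + y₁x_n) repeatedly.
  From (x_1, y_1) = (11, 1): x_2 = 11·11 + 120·1·1 = 241; y_2 = 11·1 + 1·11 = 22.
  From (x_2, y_2) = (241, 22): x_3 = 11·241 + 120·1·22 = 5291; y_3 = 11·22 + 1·241 = 483.
  From (x_3, y_3) = (5291, 483): x_4 = 11·5291 + 120·1·483 = 116161; y_4 = 11·483 + 1·5291 = 10604.
  From (x_4, y_4) = (116161, 10604): x_5 = 11·116161 + 120·1·10604 = 2550251; y_5 = 11·10604 + 1·116161 = 232805.
Step 3: Verify x_5² - 120·y_5² = 6503780163001 - 6503780163000 = 1 (should be 1). ✓

(x_1, y_1) = (11, 1); (x_5, y_5) = (2550251, 232805).


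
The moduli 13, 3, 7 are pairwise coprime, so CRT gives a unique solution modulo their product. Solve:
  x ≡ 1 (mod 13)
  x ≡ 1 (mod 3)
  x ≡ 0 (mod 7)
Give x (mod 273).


Moduli 13, 3, 7 are pairwise coprime; by CRT there is a unique solution modulo M = 13 · 3 · 7 = 273.
Solve pairwise, accumulating the modulus:
  Start with x ≡ 1 (mod 13).
  Combine with x ≡ 1 (mod 3): since gcd(13, 3) = 1, we get a unique residue mod 39.
    Write x = 1 + 13·t and substitute into x ≡ 1 (mod 3): 13·t ≡ 1 − 1 = 0 (mod 3).
    Reduce coefficients mod 3: 1·t ≡ 0 (mod 3).
    So t ≡ 0 (mod 3).
    Then x = 1 + 13·0 = 1, valid modulo lcm(13, 3) = 39: x ≡ 1 (mod 39).
  Combine with x ≡ 0 (mod 7): since gcd(39, 7) = 1, we get a unique residue mod 273.
    Write x = 1 + 39·t and substitute into x ≡ 0 (mod 7): 39·t ≡ 0 − 1 = -1 (mod 7).
    Reduce coefficients mod 7: 4·t ≡ 6 (mod 7).
    The inverse of 4 mod 7 is 2 (since 4·2 = 8 = 1·7 + 1), so t ≡ 2·6 = 12 ≡ 5 (mod 7).
    Then x = 1 + 39·5 = 196, valid modulo lcm(39, 7) = 273: x ≡ 196 (mod 273).
Verify: 196 mod 13 = 1 ✓, 196 mod 3 = 1 ✓, 196 mod 7 = 0 ✓.

x ≡ 196 (mod 273).


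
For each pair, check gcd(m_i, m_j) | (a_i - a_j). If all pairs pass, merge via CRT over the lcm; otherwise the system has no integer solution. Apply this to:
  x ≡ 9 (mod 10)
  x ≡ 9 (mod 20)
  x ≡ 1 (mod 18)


Moduli 10, 20, 18 are not pairwise coprime, so CRT works modulo lcm(m_i) when all pairwise compatibility conditions hold.
Pairwise compatibility: gcd(m_i, m_j) must divide a_i - a_j for every pair.
Merge one congruence at a time:
  Start: x ≡ 9 (mod 10).
  Combine with x ≡ 9 (mod 20): gcd(10, 20) = 10; 9 - 9 = 0, which IS divisible by 10, so compatible.
    Write x = 9 + 10·t and substitute into x ≡ 9 (mod 20): 10·t ≡ 9 − 9 = 0 (mod 20).
    Divide the congruence (and modulus) by g = 10: 1·t ≡ 0 (mod 2).
    So t ≡ 0 (mod 2).
    Then x = 9 + 10·0 = 9, valid modulo lcm(10, 20) = 20: x ≡ 9 (mod 20).
  Combine with x ≡ 1 (mod 18): gcd(20, 18) = 2; 1 - 9 = -8, which IS divisible by 2, so compatible.
    Write x = 9 + 20·t and substitute into x ≡ 1 (mod 18): 20·t ≡ 1 − 9 = -8 (mod 18).
    Divide the congruence (and modulus) by g = 2: 10·t ≡ -4 (mod 9).
    Reduce coefficients mod 9: 1·t ≡ 5 (mod 9).
    So t ≡ 5 (mod 9).
    Then x = 9 + 20·5 = 109, valid modulo lcm(20, 18) = 180: x ≡ 109 (mod 180).
Verify: 109 mod 10 = 9, 109 mod 20 = 9, 109 mod 18 = 1.

x ≡ 109 (mod 180).


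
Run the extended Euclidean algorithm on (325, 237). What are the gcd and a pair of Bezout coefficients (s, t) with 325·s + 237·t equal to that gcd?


Euclidean algorithm on (325, 237) — divide until remainder is 0:
  325 = 1 · 237 + 88
  237 = 2 · 88 + 61
  88 = 1 · 61 + 27
  61 = 2 · 27 + 7
  27 = 3 · 7 + 6
  7 = 1 · 6 + 1
  6 = 6 · 1 + 0
gcd(325, 237) = 1.
Track Bezout coefficients alongside the remainders: start with r₀ = 325 = a·1 + b·0 (s = 1, t = 0) and r₁ = 237 = a·0 + b·1 (s = 0, t = 1); each new remainder r_{k+1} = r_{k-1} − q_k·r_k inherits s_{k+1} = s_{k-1} − q_k·s_k, t_{k+1} = t_{k-1} − q_k·t_k, so r_k = a·s_k + b·t_k at every step:
  q = 1: r = 88, s = 1 − 1·0 = 1, t = 0 − 1·1 = -1  (check: 325·1 + 237·(-1) = 88)
  q = 2: r = 61, s = 0 − 2·1 = -2, t = 1 − 2·(-1) = 3  (check: 325·(-2) + 237·3 = 61)
  q = 1: r = 27, s = 1 − 1·(-2) = 3, t = -1 − 1·3 = -4  (check: 325·3 + 237·(-4) = 27)
  q = 2: r = 7, s = -2 − 2·3 = -8, t = 3 − 2·(-4) = 11  (check: 325·(-8) + 237·11 = 7)
  q = 3: r = 6, s = 3 − 3·(-8) = 27, t = -4 − 3·11 = -37  (check: 325·27 + 237·(-37) = 6)
  q = 1: r = 1, s = -8 − 1·27 = -35, t = 11 − 1·(-37) = 48  (check: 325·(-35) + 237·48 = 1)
The row with r = 1 (the gcd) gives the Bezout coefficients s = -35, t = 48.
Result: 325 · (-35) + 237 · (48) = 1.

gcd(325, 237) = 1; s = -35, t = 48 (check: 325·(-35) + 237·48 = 1).


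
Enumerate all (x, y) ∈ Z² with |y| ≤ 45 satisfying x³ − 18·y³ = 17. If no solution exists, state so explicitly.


The equation is x³ - 18y³ = 17. For fixed y, x³ = 18·y³ + 17, so a solution requires the RHS to be a perfect cube.
Strategy: iterate y from -45 to 45, compute RHS = 18·y³ + 17, and check whether it is a (positive or negative) perfect cube.
Check small values of y:
  y = 0: RHS = 17 is not a perfect cube.
  y = 1: RHS = 35 is not a perfect cube.
  y = -1: RHS = -1 = (-1)³ ⇒ x = -1 works.
  y = 2: RHS = 161 is not a perfect cube.
  y = -2: RHS = -127 is not a perfect cube.
  y = 3: RHS = 503 is not a perfect cube.
  y = -3: RHS = -469 is not a perfect cube.
Continuing the search up to |y| = 45 finds no further solutions beyond those listed.
Collected solutions: (-1, -1).

Solutions (with |y| ≤ 45): (-1, -1).


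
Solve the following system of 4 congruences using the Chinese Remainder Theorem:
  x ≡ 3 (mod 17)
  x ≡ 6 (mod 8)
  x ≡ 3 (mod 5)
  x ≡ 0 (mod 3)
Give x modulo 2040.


Product of moduli M = 17 · 8 · 5 · 3 = 2040.
Merge one congruence at a time:
  Start: x ≡ 3 (mod 17).
  Combine with x ≡ 6 (mod 8); new modulus lcm = 136.
    Write x = 3 + 17·t and substitute into x ≡ 6 (mod 8): 17·t ≡ 6 − 3 = 3 (mod 8).
    Reduce coefficients mod 8: 1·t ≡ 3 (mod 8).
    So t ≡ 3 (mod 8).
    Then x = 3 + 17·3 = 54, valid modulo lcm(17, 8) = 136: x ≡ 54 (mod 136).
  Combine with x ≡ 3 (mod 5); new modulus lcm = 680.
    Write x = 54 + 136·t and substitute into x ≡ 3 (mod 5): 136·t ≡ 3 − 54 = -51 (mod 5).
    Reduce coefficients mod 5: 1·t ≡ 4 (mod 5).
    So t ≡ 4 (mod 5).
    Then x = 54 + 136·4 = 598, valid modulo lcm(136, 5) = 680: x ≡ 598 (mod 680).
  Combine with x ≡ 0 (mod 3); new modulus lcm = 2040.
    Write x = 598 + 680·t and substitute into x ≡ 0 (mod 3): 680·t ≡ 0 − 598 = -598 (mod 3).
    Reduce coefficients mod 3: 2·t ≡ 2 (mod 3).
    The inverse of 2 mod 3 is 2 (since 2·2 = 4 = 1·3 + 1), so t ≡ 2·2 = 4 ≡ 1 (mod 3).
    Then x = 598 + 680·1 = 1278, valid modulo lcm(680, 3) = 2040: x ≡ 1278 (mod 2040).
Verify against each original: 1278 mod 17 = 3, 1278 mod 8 = 6, 1278 mod 5 = 3, 1278 mod 3 = 0.

x ≡ 1278 (mod 2040).


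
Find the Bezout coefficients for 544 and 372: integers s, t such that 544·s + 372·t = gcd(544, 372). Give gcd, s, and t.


Euclidean algorithm on (544, 372) — divide until remainder is 0:
  544 = 1 · 372 + 172
  372 = 2 · 172 + 28
  172 = 6 · 28 + 4
  28 = 7 · 4 + 0
gcd(544, 372) = 4.
Track Bezout coefficients alongside the remainders: start with r₀ = 544 = a·1 + b·0 (s = 1, t = 0) and r₁ = 372 = a·0 + b·1 (s = 0, t = 1); each new remainder r_{k+1} = r_{k-1} − q_k·r_k inherits s_{k+1} = s_{k-1} − q_k·s_k, t_{k+1} = t_{k-1} − q_k·t_k, so r_k = a·s_k + b·t_k at every step:
  q = 1: r = 172, s = 1 − 1·0 = 1, t = 0 − 1·1 = -1  (check: 544·1 + 372·(-1) = 172)
  q = 2: r = 28, s = 0 − 2·1 = -2, t = 1 − 2·(-1) = 3  (check: 544·(-2) + 372·3 = 28)
  q = 6: r = 4, s = 1 − 6·(-2) = 13, t = -1 − 6·3 = -19  (check: 544·13 + 372·(-19) = 4)
The row with r = 4 (the gcd) gives the Bezout coefficients s = 13, t = -19.
Result: 544 · (13) + 372 · (-19) = 4.

gcd(544, 372) = 4; s = 13, t = -19 (check: 544·13 + 372·(-19) = 4).


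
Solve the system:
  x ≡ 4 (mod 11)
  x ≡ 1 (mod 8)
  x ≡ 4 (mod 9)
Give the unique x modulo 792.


Moduli 11, 8, 9 are pairwise coprime; by CRT there is a unique solution modulo M = 11 · 8 · 9 = 792.
Solve pairwise, accumulating the modulus:
  Start with x ≡ 4 (mod 11).
  Combine with x ≡ 1 (mod 8): since gcd(11, 8) = 1, we get a unique residue mod 88.
    Write x = 4 + 11·t and substitute into x ≡ 1 (mod 8): 11·t ≡ 1 − 4 = -3 (mod 8).
    Reduce coefficients mod 8: 3·t ≡ 5 (mod 8).
    The inverse of 3 mod 8 is 3 (since 3·3 = 9 = 1·8 + 1), so t ≡ 3·5 = 15 ≡ 7 (mod 8).
    Then x = 4 + 11·7 = 81, valid modulo lcm(11, 8) = 88: x ≡ 81 (mod 88).
  Combine with x ≡ 4 (mod 9): since gcd(88, 9) = 1, we get a unique residue mod 792.
    Write x = 81 + 88·t and substitute into x ≡ 4 (mod 9): 88·t ≡ 4 − 81 = -77 (mod 9).
    Reduce coefficients mod 9: 7·t ≡ 4 (mod 9).
    The inverse of 7 mod 9 is 4 (since 7·4 = 28 = 3·9 + 1), so t ≡ 4·4 = 16 ≡ 7 (mod 9).
    Then x = 81 + 88·7 = 697, valid modulo lcm(88, 9) = 792: x ≡ 697 (mod 792).
Verify: 697 mod 11 = 4 ✓, 697 mod 8 = 1 ✓, 697 mod 9 = 4 ✓.

x ≡ 697 (mod 792).


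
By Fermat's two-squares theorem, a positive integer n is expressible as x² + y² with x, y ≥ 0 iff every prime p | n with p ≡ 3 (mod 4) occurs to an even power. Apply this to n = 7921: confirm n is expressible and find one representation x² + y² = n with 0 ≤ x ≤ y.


Step 1: Factor n = 7921 = 89^2.
Step 2: Check the mod-4 condition on each prime factor: 89 ≡ 1 (mod 4), exponent 2.
All primes ≡ 3 (mod 4) appear to even exponent (or don't appear), so by the two-squares theorem n IS expressible as a sum of two squares.
Step 3: Build a representation. Here n = 89 · 89 is a product of primes ≡ 1 (mod 4). Each prime p ≡ 1 (mod 4) is itself a sum of two squares; find a² by testing p − a² for a perfect square:
  89: 89 − 1² = 88, 89 − 2² = 85, 89 − 3² = 80, 89 − 4² = 73, 89 − 5² = 64 = 8² ⇒ 89 = 5² + 8².
  Combine using the Brahmagupta–Fibonacci identity (a² + b²)(c² + d²) = (ac − bd)² + (ad + bc)² = (ac + bd)² + (ad − bc)²:
  89 · 89 = 7921: from (5² + 8²)(5² + 8²), take (5·5 − 8·8, 5·8 + 8·5) = (25 − 64, 40 + 40) = (-39, 80); dropping signs (only squares matter) gives (39, 80); check 39² + 80² = 1521 + 6400 = 7921 ✓.
Step 4: Order so x ≤ y and verify: 39² + 80² = 1521 + 6400 = 7921 = n. ✓

n = 7921 = 39² + 80² (one valid representation with x ≤ y).


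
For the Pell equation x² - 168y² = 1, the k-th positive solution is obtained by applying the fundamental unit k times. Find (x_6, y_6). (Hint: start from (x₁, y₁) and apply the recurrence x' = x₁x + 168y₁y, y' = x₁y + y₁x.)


Step 1: Find the fundamental solution (x₁, y₁) of x² - 168y² = 1.
  Expand √168 as a continued fraction. a₀ = ⌊√168⌋ = 12; iterate m_{k+1} = d_k·a_k − m_k, d_{k+1} = (168 − m_{k+1}²)/d_k, a_{k+1} = ⌊(a₀ + m_{k+1})/d_{k+1}⌋ (starting m₀ = 0, d₀ = 1), with convergents p_k = a_k·p_{k-1} + p_{k-2}, q_k = a_k·q_{k-1} + q_{k-2} (p₋₁ = 1, q₋₁ = 0):
  k = 0: a₀ = 12; p₀/q₀ = 12/1; p₀² − 168·q₀² = 144 − 168 = -24.
  k = 1: m = 12, d = 24, a = ⌊(12 + 12)/24⌋ = 1; p/q = (1·12 + 1)/(1·1 + 0) = 13/1; p² − 168·q² = 169 − 168 = 1.
  The first convergent with p² − 168·q² = 1 gives the fundamental solution (x₁, y₁) = (13, 1).
Step 2: Apply the recurrence (x_{n+1}, y_{n+1}) = (x₁x_n + 168y₁y_n, x₁y_n + y₁x_n) repeatedly.
  From (x_1, y_1) = (13, 1): x_2 = 13·13 + 168·1·1 = 337; y_2 = 13·1 + 1·13 = 26.
  From (x_2, y_2) = (337, 26): x_3 = 13·337 + 168·1·26 = 8749; y_3 = 13·26 + 1·337 = 675.
  From (x_3, y_3) = (8749, 675): x_4 = 13·8749 + 168·1·675 = 227137; y_4 = 13·675 + 1·8749 = 17524.
  From (x_4, y_4) = (227137, 17524): x_5 = 13·227137 + 168·1·17524 = 5896813; y_5 = 13·17524 + 1·227137 = 454949.
  From (x_5, y_5) = (5896813, 454949): x_6 = 13·5896813 + 168·1·454949 = 153090001; y_6 = 13·454949 + 1·5896813 = 11811150.
Step 3: Verify x_6² - 168·y_6² = 23436548406180001 - 23436548406180000 = 1 (should be 1). ✓

(x_1, y_1) = (13, 1); (x_6, y_6) = (153090001, 11811150).


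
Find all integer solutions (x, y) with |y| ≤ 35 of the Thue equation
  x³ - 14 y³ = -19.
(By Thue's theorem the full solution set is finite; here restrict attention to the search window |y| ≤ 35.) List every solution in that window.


The equation is x³ - 14y³ = -19. For fixed y, x³ = 14·y³ − 19, so a solution requires the RHS to be a perfect cube.
Strategy: iterate y from -35 to 35, compute RHS = 14·y³ − 19, and check whether it is a (positive or negative) perfect cube.
Check small values of y:
  y = 0: RHS = -19 is not a perfect cube.
  y = 1: RHS = -5 is not a perfect cube.
  y = -1: RHS = -33 is not a perfect cube.
  y = 2: RHS = 93 is not a perfect cube.
  y = -2: RHS = -131 is not a perfect cube.
  y = 3: RHS = 359 is not a perfect cube.
  y = -3: RHS = -397 is not a perfect cube.
Continuing the search up to |y| = 35 finds no solutions either.
No (x, y) in the scanned range satisfies the equation.

No integer solutions with |y| ≤ 35.


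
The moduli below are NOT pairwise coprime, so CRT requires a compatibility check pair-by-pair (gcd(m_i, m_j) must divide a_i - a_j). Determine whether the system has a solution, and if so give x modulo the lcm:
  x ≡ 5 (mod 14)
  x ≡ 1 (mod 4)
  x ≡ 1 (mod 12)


Moduli 14, 4, 12 are not pairwise coprime, so CRT works modulo lcm(m_i) when all pairwise compatibility conditions hold.
Pairwise compatibility: gcd(m_i, m_j) must divide a_i - a_j for every pair.
Merge one congruence at a time:
  Start: x ≡ 5 (mod 14).
  Combine with x ≡ 1 (mod 4): gcd(14, 4) = 2; 1 - 5 = -4, which IS divisible by 2, so compatible.
    Write x = 5 + 14·t and substitute into x ≡ 1 (mod 4): 14·t ≡ 1 − 5 = -4 (mod 4).
    Divide the congruence (and modulus) by g = 2: 7·t ≡ -2 (mod 2).
    Reduce coefficients mod 2: 1·t ≡ 0 (mod 2).
    So t ≡ 0 (mod 2).
    Then x = 5 + 14·0 = 5, valid modulo lcm(14, 4) = 28: x ≡ 5 (mod 28).
  Combine with x ≡ 1 (mod 12): gcd(28, 12) = 4; 1 - 5 = -4, which IS divisible by 4, so compatible.
    Write x = 5 + 28·t and substitute into x ≡ 1 (mod 12): 28·t ≡ 1 − 5 = -4 (mod 12).
    Divide the congruence (and modulus) by g = 4: 7·t ≡ -1 (mod 3).
    Reduce coefficients mod 3: 1·t ≡ 2 (mod 3).
    So t ≡ 2 (mod 3).
    Then x = 5 + 28·2 = 61, valid modulo lcm(28, 12) = 84: x ≡ 61 (mod 84).
Verify: 61 mod 14 = 5, 61 mod 4 = 1, 61 mod 12 = 1.

x ≡ 61 (mod 84).


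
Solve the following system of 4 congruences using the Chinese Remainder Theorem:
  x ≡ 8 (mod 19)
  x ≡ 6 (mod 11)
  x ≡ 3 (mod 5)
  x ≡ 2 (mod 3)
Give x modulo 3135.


Product of moduli M = 19 · 11 · 5 · 3 = 3135.
Merge one congruence at a time:
  Start: x ≡ 8 (mod 19).
  Combine with x ≡ 6 (mod 11); new modulus lcm = 209.
    Write x = 8 + 19·t and substitute into x ≡ 6 (mod 11): 19·t ≡ 6 − 8 = -2 (mod 11).
    Reduce coefficients mod 11: 8·t ≡ 9 (mod 11).
    The inverse of 8 mod 11 is 7 (since 8·7 = 56 = 5·11 + 1), so t ≡ 7·9 = 63 ≡ 8 (mod 11).
    Then x = 8 + 19·8 = 160, valid modulo lcm(19, 11) = 209: x ≡ 160 (mod 209).
  Combine with x ≡ 3 (mod 5); new modulus lcm = 1045.
    Write x = 160 + 209·t and substitute into x ≡ 3 (mod 5): 209·t ≡ 3 − 160 = -157 (mod 5).
    Reduce coefficients mod 5: 4·t ≡ 3 (mod 5).
    The inverse of 4 mod 5 is 4 (since 4·4 = 16 = 3·5 + 1), so t ≡ 4·3 = 12 ≡ 2 (mod 5).
    Then x = 160 + 209·2 = 578, valid modulo lcm(209, 5) = 1045: x ≡ 578 (mod 1045).
  Combine with x ≡ 2 (mod 3); new modulus lcm = 3135.
    Write x = 578 + 1045·t and substitute into x ≡ 2 (mod 3): 1045·t ≡ 2 − 578 = -576 (mod 3).
    Reduce coefficients mod 3: 1·t ≡ 0 (mod 3).
    So t ≡ 0 (mod 3).
    Then x = 578 + 1045·0 = 578, valid modulo lcm(1045, 3) = 3135: x ≡ 578 (mod 3135).
Verify against each original: 578 mod 19 = 8, 578 mod 11 = 6, 578 mod 5 = 3, 578 mod 3 = 2.

x ≡ 578 (mod 3135).


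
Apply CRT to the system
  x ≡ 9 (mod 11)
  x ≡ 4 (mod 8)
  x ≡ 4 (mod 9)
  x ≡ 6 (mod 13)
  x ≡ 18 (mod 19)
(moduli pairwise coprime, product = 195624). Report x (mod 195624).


Product of moduli M = 11 · 8 · 9 · 13 · 19 = 195624.
Merge one congruence at a time:
  Start: x ≡ 9 (mod 11).
  Combine with x ≡ 4 (mod 8); new modulus lcm = 88.
    Write x = 9 + 11·t and substitute into x ≡ 4 (mod 8): 11·t ≡ 4 − 9 = -5 (mod 8).
    Reduce coefficients mod 8: 3·t ≡ 3 (mod 8).
    The inverse of 3 mod 8 is 3 (since 3·3 = 9 = 1·8 + 1), so t ≡ 3·3 = 9 ≡ 1 (mod 8).
    Then x = 9 + 11·1 = 20, valid modulo lcm(11, 8) = 88: x ≡ 20 (mod 88).
  Combine with x ≡ 4 (mod 9); new modulus lcm = 792.
    Write x = 20 + 88·t and substitute into x ≡ 4 (mod 9): 88·t ≡ 4 − 20 = -16 (mod 9).
    Reduce coefficients mod 9: 7·t ≡ 2 (mod 9).
    The inverse of 7 mod 9 is 4 (since 7·4 = 28 = 3·9 + 1), so t ≡ 4·2 = 8 ≡ 8 (mod 9).
    Then x = 20 + 88·8 = 724, valid modulo lcm(88, 9) = 792: x ≡ 724 (mod 792).
  Combine with x ≡ 6 (mod 13); new modulus lcm = 10296.
    Write x = 724 + 792·t and substitute into x ≡ 6 (mod 13): 792·t ≡ 6 − 724 = -718 (mod 13).
    Reduce coefficients mod 13: 12·t ≡ 10 (mod 13).
    The inverse of 12 mod 13 is 12 (since 12·12 = 144 = 11·13 + 1), so t ≡ 12·10 = 120 ≡ 3 (mod 13).
    Then x = 724 + 792·3 = 3100, valid modulo lcm(792, 13) = 10296: x ≡ 3100 (mod 10296).
  Combine with x ≡ 18 (mod 19); new modulus lcm = 195624.
    Write x = 3100 + 10296·t and substitute into x ≡ 18 (mod 19): 10296·t ≡ 18 − 3100 = -3082 (mod 19).
    Reduce coefficients mod 19: 17·t ≡ 15 (mod 19).
    The inverse of 17 mod 19 is 9 (since 17·9 = 153 = 8·19 + 1), so t ≡ 9·15 = 135 ≡ 2 (mod 19).
    Then x = 3100 + 10296·2 = 23692, valid modulo lcm(10296, 19) = 195624: x ≡ 23692 (mod 195624).
Verify against each original: 23692 mod 11 = 9, 23692 mod 8 = 4, 23692 mod 9 = 4, 23692 mod 13 = 6, 23692 mod 19 = 18.

x ≡ 23692 (mod 195624).


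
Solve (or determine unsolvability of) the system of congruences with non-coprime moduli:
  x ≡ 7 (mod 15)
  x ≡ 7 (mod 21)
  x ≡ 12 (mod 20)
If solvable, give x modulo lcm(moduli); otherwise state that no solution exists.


Moduli 15, 21, 20 are not pairwise coprime, so CRT works modulo lcm(m_i) when all pairwise compatibility conditions hold.
Pairwise compatibility: gcd(m_i, m_j) must divide a_i - a_j for every pair.
Merge one congruence at a time:
  Start: x ≡ 7 (mod 15).
  Combine with x ≡ 7 (mod 21): gcd(15, 21) = 3; 7 - 7 = 0, which IS divisible by 3, so compatible.
    Write x = 7 + 15·t and substitute into x ≡ 7 (mod 21): 15·t ≡ 7 − 7 = 0 (mod 21).
    Divide the congruence (and modulus) by g = 3: 5·t ≡ 0 (mod 7).
    The inverse of 5 mod 7 is 3 (since 5·3 = 15 = 2·7 + 1), so t ≡ 3·0 = 0 ≡ 0 (mod 7).
    Then x = 7 + 15·0 = 7, valid modulo lcm(15, 21) = 105: x ≡ 7 (mod 105).
  Combine with x ≡ 12 (mod 20): gcd(105, 20) = 5; 12 - 7 = 5, which IS divisible by 5, so compatible.
    Write x = 7 + 105·t and substitute into x ≡ 12 (mod 20): 105·t ≡ 12 − 7 = 5 (mod 20).
    Divide the congruence (and modulus) by g = 5: 21·t ≡ 1 (mod 4).
    Reduce coefficients mod 4: 1·t ≡ 1 (mod 4).
    So t ≡ 1 (mod 4).
    Then x = 7 + 105·1 = 112, valid modulo lcm(105, 20) = 420: x ≡ 112 (mod 420).
Verify: 112 mod 15 = 7, 112 mod 21 = 7, 112 mod 20 = 12.

x ≡ 112 (mod 420).


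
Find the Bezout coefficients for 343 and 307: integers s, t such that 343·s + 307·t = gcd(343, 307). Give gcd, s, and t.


Euclidean algorithm on (343, 307) — divide until remainder is 0:
  343 = 1 · 307 + 36
  307 = 8 · 36 + 19
  36 = 1 · 19 + 17
  19 = 1 · 17 + 2
  17 = 8 · 2 + 1
  2 = 2 · 1 + 0
gcd(343, 307) = 1.
Track Bezout coefficients alongside the remainders: start with r₀ = 343 = a·1 + b·0 (s = 1, t = 0) and r₁ = 307 = a·0 + b·1 (s = 0, t = 1); each new remainder r_{k+1} = r_{k-1} − q_k·r_k inherits s_{k+1} = s_{k-1} − q_k·s_k, t_{k+1} = t_{k-1} − q_k·t_k, so r_k = a·s_k + b·t_k at every step:
  q = 1: r = 36, s = 1 − 1·0 = 1, t = 0 − 1·1 = -1  (check: 343·1 + 307·(-1) = 36)
  q = 8: r = 19, s = 0 − 8·1 = -8, t = 1 − 8·(-1) = 9  (check: 343·(-8) + 307·9 = 19)
  q = 1: r = 17, s = 1 − 1·(-8) = 9, t = -1 − 1·9 = -10  (check: 343·9 + 307·(-10) = 17)
  q = 1: r = 2, s = -8 − 1·9 = -17, t = 9 − 1·(-10) = 19  (check: 343·(-17) + 307·19 = 2)
  q = 8: r = 1, s = 9 − 8·(-17) = 145, t = -10 − 8·19 = -162  (check: 343·145 + 307·(-162) = 1)
The row with r = 1 (the gcd) gives the Bezout coefficients s = 145, t = -162.
Result: 343 · (145) + 307 · (-162) = 1.

gcd(343, 307) = 1; s = 145, t = -162 (check: 343·145 + 307·(-162) = 1).


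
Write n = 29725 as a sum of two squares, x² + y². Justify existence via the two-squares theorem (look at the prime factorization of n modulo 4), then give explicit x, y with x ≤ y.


Step 1: Factor n = 29725 = 5^2 · 29 · 41.
Step 2: Check the mod-4 condition on each prime factor: 5 ≡ 1 (mod 4), exponent 2; 29 ≡ 1 (mod 4), exponent 1; 41 ≡ 1 (mod 4), exponent 1.
All primes ≡ 3 (mod 4) appear to even exponent (or don't appear), so by the two-squares theorem n IS expressible as a sum of two squares.
Step 3: Build a representation. Group n = k² · m with k = 5 and m = 29 · 41 = 1189 (a product of primes ≡ 1 (mod 4)); a representation of m scales to one of n via (k·x)² + (k·y)² = k²(x² + y²). Each prime p ≡ 1 (mod 4) is itself a sum of two squares; find a² by testing p − a² for a perfect square:
  29: 29 − 1² = 28, 29 − 2² = 25 = 5² ⇒ 29 = 2² + 5².
  41: 41 − 1² = 40, 41 − 2² = 37, 41 − 3² = 32, 41 − 4² = 25 = 5² ⇒ 41 = 4² + 5².
  Combine using the Brahmagupta–Fibonacci identity (a² + b²)(c² + d²) = (ac − bd)² + (ad + bc)² = (ac + bd)² + (ad − bc)²:
  29 · 41 = 1189: from (2² + 5²)(4² + 5²), take (2·4 − 5·5, 2·5 + 5·4) = (8 − 25, 10 + 20) = (-17, 30); dropping signs (only squares matter) gives (17, 30); check 17² + 30² = 289 + 900 = 1189 ✓.
  Scale by k = 5: (5·17, 5·30) = (85, 150).
Step 4: Order so x ≤ y and verify: 85² + 150² = 7225 + 22500 = 29725 = n. ✓

n = 29725 = 85² + 150² (one valid representation with x ≤ y).


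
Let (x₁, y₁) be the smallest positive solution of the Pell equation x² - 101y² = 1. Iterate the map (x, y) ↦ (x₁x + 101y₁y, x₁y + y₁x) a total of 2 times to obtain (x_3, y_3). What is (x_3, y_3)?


Step 1: Find the fundamental solution (x₁, y₁) of x² - 101y² = 1.
  Expand √101 as a continued fraction. a₀ = ⌊√101⌋ = 10; iterate m_{k+1} = d_k·a_k − m_k, d_{k+1} = (101 − m_{k+1}²)/d_k, a_{k+1} = ⌊(a₀ + m_{k+1})/d_{k+1}⌋ (starting m₀ = 0, d₀ = 1), with convergents p_k = a_k·p_{k-1} + p_{k-2}, q_k = a_k·q_{k-1} + q_{k-2} (p₋₁ = 1, q₋₁ = 0):
  k = 0: a₀ = 10; p₀/q₀ = 10/1; p₀² − 101·q₀² = 100 − 101 = -1.
  k = 1: m = 10, d = 1, a = ⌊(10 + 10)/1⌋ = 20; p/q = (20·10 + 1)/(20·1 + 0) = 201/20; p² − 101·q² = 40401 − 40400 = 1.
  The first convergent with p² − 101·q² = 1 gives the fundamental solution (x₁, y₁) = (201, 20).
Step 2: Apply the recurrence (x_{n+1}, y_{n+1}) = (x₁x_n + 101y₁y_n, x₁y_n + y₁x_n) repeatedly.
  From (x_1, y_1) = (201, 20): x_2 = 201·201 + 101·20·20 = 80801; y_2 = 201·20 + 20·201 = 8040.
  From (x_2, y_2) = (80801, 8040): x_3 = 201·80801 + 101·20·8040 = 32481801; y_3 = 201·8040 + 20·80801 = 3232060.
Step 3: Verify x_3² - 101·y_3² = 1055067396203601 - 1055067396203600 = 1 (should be 1). ✓

(x_1, y_1) = (201, 20); (x_3, y_3) = (32481801, 3232060).


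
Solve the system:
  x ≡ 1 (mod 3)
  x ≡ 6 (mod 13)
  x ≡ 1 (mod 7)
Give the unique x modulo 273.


Moduli 3, 13, 7 are pairwise coprime; by CRT there is a unique solution modulo M = 3 · 13 · 7 = 273.
Solve pairwise, accumulating the modulus:
  Start with x ≡ 1 (mod 3).
  Combine with x ≡ 6 (mod 13): since gcd(3, 13) = 1, we get a unique residue mod 39.
    Write x = 1 + 3·t and substitute into x ≡ 6 (mod 13): 3·t ≡ 6 − 1 = 5 (mod 13).
    The inverse of 3 mod 13 is 9 (since 3·9 = 27 = 2·13 + 1), so t ≡ 9·5 = 45 ≡ 6 (mod 13).
    Then x = 1 + 3·6 = 19, valid modulo lcm(3, 13) = 39: x ≡ 19 (mod 39).
  Combine with x ≡ 1 (mod 7): since gcd(39, 7) = 1, we get a unique residue mod 273.
    Write x = 19 + 39·t and substitute into x ≡ 1 (mod 7): 39·t ≡ 1 − 19 = -18 (mod 7).
    Reduce coefficients mod 7: 4·t ≡ 3 (mod 7).
    The inverse of 4 mod 7 is 2 (since 4·2 = 8 = 1·7 + 1), so t ≡ 2·3 = 6 ≡ 6 (mod 7).
    Then x = 19 + 39·6 = 253, valid modulo lcm(39, 7) = 273: x ≡ 253 (mod 273).
Verify: 253 mod 3 = 1 ✓, 253 mod 13 = 6 ✓, 253 mod 7 = 1 ✓.

x ≡ 253 (mod 273).


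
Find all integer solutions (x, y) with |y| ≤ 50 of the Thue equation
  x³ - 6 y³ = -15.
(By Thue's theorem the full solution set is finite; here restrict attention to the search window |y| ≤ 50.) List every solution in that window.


The equation is x³ - 6y³ = -15. For fixed y, x³ = 6·y³ − 15, so a solution requires the RHS to be a perfect cube.
Strategy: iterate y from -50 to 50, compute RHS = 6·y³ − 15, and check whether it is a (positive or negative) perfect cube.
Check small values of y:
  y = 0: RHS = -15 is not a perfect cube.
  y = 1: RHS = -9 is not a perfect cube.
  y = -1: RHS = -21 is not a perfect cube.
  y = 2: RHS = 33 is not a perfect cube.
  y = -2: RHS = -63 is not a perfect cube.
  y = 3: RHS = 147 is not a perfect cube.
  y = -3: RHS = -177 is not a perfect cube.
Continuing the search up to |y| = 50 finds no solutions either.
No (x, y) in the scanned range satisfies the equation.

No integer solutions with |y| ≤ 50.


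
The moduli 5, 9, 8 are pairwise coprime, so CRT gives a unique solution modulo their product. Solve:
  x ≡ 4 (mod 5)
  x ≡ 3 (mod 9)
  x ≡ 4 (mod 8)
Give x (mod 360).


Moduli 5, 9, 8 are pairwise coprime; by CRT there is a unique solution modulo M = 5 · 9 · 8 = 360.
Solve pairwise, accumulating the modulus:
  Start with x ≡ 4 (mod 5).
  Combine with x ≡ 3 (mod 9): since gcd(5, 9) = 1, we get a unique residue mod 45.
    Write x = 4 + 5·t and substitute into x ≡ 3 (mod 9): 5·t ≡ 3 − 4 = -1 (mod 9).
    Reduce coefficients mod 9: 5·t ≡ 8 (mod 9).
    The inverse of 5 mod 9 is 2 (since 5·2 = 10 = 1·9 + 1), so t ≡ 2·8 = 16 ≡ 7 (mod 9).
    Then x = 4 + 5·7 = 39, valid modulo lcm(5, 9) = 45: x ≡ 39 (mod 45).
  Combine with x ≡ 4 (mod 8): since gcd(45, 8) = 1, we get a unique residue mod 360.
    Write x = 39 + 45·t and substitute into x ≡ 4 (mod 8): 45·t ≡ 4 − 39 = -35 (mod 8).
    Reduce coefficients mod 8: 5·t ≡ 5 (mod 8).
    The inverse of 5 mod 8 is 5 (since 5·5 = 25 = 3·8 + 1), so t ≡ 5·5 = 25 ≡ 1 (mod 8).
    Then x = 39 + 45·1 = 84, valid modulo lcm(45, 8) = 360: x ≡ 84 (mod 360).
Verify: 84 mod 5 = 4 ✓, 84 mod 9 = 3 ✓, 84 mod 8 = 4 ✓.

x ≡ 84 (mod 360).
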